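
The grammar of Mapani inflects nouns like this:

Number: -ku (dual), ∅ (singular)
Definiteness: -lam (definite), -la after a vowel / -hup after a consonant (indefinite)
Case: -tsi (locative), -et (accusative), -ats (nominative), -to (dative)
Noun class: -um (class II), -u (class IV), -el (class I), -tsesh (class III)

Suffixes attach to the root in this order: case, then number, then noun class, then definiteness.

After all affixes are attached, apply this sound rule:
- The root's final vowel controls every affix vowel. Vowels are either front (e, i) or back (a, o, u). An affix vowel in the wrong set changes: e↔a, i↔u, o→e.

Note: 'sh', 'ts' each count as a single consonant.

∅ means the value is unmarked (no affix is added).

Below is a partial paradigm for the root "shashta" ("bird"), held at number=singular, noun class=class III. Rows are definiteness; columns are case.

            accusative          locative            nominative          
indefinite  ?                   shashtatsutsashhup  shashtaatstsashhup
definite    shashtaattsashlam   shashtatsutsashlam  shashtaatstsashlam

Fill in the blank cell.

shashtaattsashhup

Attach case accusative -et → shashtaet.
number = singular: zero marking, form stays shashtaet.
Attach noun class class III -tsesh → shashtaettsesh.
Attach definiteness indefinite -hup (after consonant 'sh') → shashtaettseshhup.
Apply vowel harmony: shashtaettseshhup → shashtaattsashhup.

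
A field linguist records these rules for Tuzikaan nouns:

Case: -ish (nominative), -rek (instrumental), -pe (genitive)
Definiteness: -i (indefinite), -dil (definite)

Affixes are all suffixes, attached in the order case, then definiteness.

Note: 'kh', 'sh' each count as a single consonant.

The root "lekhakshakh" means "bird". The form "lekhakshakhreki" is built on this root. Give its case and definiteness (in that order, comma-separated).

instrumental, indefinite

Segment: lekhakshakh-rek-i.
case: -rek → instrumental.
definiteness: -i → indefinite.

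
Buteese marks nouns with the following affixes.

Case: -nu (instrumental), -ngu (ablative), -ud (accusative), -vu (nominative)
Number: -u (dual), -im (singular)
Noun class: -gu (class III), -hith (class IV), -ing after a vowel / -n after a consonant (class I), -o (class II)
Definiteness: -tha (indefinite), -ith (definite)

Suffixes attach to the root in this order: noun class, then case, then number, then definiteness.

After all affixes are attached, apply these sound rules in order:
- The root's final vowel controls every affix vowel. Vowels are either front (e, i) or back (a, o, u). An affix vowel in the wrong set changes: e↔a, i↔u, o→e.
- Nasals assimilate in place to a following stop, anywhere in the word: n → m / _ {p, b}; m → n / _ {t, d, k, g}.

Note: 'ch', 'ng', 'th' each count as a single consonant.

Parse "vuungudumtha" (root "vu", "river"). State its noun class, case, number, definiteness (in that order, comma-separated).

Segment: vu-ing-ud-im-tha.
noun class: -ing/n → class I.
case: -ud → accusative.
number: -im → singular.
definiteness: -tha → indefinite.

class I, accusative, singular, indefinite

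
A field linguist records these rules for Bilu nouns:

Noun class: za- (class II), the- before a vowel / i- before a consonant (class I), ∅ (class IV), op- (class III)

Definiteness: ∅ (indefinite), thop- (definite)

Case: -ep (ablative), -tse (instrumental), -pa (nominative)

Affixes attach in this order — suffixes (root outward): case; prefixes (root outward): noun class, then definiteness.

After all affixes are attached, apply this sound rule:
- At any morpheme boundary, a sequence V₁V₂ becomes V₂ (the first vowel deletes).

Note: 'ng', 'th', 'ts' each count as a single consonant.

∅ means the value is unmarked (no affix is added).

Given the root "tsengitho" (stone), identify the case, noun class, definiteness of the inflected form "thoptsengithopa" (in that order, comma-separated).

nominative, class IV, definite

Segment: thop-tsengitho-pa.
case: -pa → nominative.
noun class: ∅ → class IV.
definiteness: thop- → definite.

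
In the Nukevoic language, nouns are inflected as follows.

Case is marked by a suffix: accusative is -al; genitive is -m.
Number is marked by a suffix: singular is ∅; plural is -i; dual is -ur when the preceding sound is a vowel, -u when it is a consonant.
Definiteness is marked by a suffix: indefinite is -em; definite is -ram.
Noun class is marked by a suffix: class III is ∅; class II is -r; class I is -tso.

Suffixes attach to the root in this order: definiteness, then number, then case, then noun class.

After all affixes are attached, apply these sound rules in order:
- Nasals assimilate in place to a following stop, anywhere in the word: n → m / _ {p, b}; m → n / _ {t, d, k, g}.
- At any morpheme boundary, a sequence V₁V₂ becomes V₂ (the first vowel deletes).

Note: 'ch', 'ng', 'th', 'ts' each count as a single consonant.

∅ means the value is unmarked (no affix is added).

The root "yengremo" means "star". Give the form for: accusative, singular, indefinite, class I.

yengrememaltso

Attach definiteness indefinite -em → yengremoem.
number = singular: zero marking, form stays yengremoem.
Attach case accusative -al → yengremoemal.
Attach noun class class I -tso → yengremoemaltso.
Nasal assimilation: no change.
Apply vowel deletion: yengremoemaltso → yengrememaltso.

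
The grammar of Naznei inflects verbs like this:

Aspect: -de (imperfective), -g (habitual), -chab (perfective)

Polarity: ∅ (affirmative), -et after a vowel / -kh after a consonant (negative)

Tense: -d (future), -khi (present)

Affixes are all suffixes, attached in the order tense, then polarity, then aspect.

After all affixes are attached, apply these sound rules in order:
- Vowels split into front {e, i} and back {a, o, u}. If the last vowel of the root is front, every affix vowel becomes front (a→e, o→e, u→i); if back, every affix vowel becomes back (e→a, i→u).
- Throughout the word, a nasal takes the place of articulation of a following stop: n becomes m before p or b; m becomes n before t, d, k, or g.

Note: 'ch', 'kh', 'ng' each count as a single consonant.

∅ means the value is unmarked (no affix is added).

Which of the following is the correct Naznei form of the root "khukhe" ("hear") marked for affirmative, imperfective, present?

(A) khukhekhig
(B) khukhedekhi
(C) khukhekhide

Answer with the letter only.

C

Attach tense present -khi → khukhekhi.
polarity = affirmative: zero marking, form stays khukhekhi.
Attach aspect imperfective -de → khukhekhide.
Vowel harmony: no change.
Nasal assimilation: no change.
So the correct form is khukhekhide, option (C).
(A) khukhekhig is wrong: it uses habitual instead of imperfective for aspect.
(B) khukhedekhi is wrong: it has the affixes in the wrong order.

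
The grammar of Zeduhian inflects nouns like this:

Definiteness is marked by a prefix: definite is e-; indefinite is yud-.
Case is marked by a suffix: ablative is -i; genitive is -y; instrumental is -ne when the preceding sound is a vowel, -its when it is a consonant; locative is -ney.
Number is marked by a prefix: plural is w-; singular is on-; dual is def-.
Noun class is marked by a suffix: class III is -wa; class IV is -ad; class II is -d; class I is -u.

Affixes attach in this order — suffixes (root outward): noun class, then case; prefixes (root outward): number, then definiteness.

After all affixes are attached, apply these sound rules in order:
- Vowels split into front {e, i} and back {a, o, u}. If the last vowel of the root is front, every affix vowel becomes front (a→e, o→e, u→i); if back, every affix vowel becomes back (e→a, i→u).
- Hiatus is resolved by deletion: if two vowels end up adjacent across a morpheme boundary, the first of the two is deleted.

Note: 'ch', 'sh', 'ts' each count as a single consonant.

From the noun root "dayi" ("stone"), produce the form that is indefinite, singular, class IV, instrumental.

yidendayedits

Attach noun class class IV -ad → dayiad.
Attach number singular on- → ondayiad.
Attach definiteness indefinite yud- → yudondayiad.
Attach case instrumental -its (after consonant 'd') → yudondayiadits.
Apply vowel harmony: yudondayiadits → yidendayiedits.
Apply vowel deletion: yidendayiedits → yidendayedits.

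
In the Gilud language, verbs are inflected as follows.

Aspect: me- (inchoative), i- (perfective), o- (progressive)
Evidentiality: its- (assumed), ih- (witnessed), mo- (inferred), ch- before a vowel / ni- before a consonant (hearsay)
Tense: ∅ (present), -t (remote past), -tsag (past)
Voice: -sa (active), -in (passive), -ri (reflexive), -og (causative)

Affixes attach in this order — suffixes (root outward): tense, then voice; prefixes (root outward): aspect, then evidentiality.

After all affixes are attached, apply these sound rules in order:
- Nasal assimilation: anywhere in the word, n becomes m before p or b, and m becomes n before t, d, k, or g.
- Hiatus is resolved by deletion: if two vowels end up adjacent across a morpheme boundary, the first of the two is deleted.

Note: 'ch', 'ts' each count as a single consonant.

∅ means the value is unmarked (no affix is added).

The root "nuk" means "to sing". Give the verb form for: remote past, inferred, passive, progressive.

monuktin

Attach tense remote past -t → nukt.
Attach voice passive -in → nuktin.
Attach aspect progressive o- → onuktin.
Attach evidentiality inferred mo- → moonuktin.
Nasal assimilation: no change.
Apply vowel deletion: moonuktin → monuktin.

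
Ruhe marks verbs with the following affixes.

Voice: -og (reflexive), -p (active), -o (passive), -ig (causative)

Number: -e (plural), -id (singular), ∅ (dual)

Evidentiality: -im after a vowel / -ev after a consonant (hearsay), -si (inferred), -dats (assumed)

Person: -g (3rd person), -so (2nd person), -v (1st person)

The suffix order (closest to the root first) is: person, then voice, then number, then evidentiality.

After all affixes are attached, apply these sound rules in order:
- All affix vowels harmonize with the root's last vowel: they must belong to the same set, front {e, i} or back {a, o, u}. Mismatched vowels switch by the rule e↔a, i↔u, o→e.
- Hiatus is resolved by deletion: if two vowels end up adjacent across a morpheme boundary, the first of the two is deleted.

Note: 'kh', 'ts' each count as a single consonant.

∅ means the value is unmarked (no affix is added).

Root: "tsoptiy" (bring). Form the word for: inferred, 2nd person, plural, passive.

Attach person 2nd person -so → tsoptiyso.
Attach voice passive -o → tsoptiysoo.
Attach number plural -e → tsoptiysooe.
Attach evidentiality inferred -si → tsoptiysooesi.
Apply vowel harmony: tsoptiysooesi → tsoptiyseeesi.
Apply vowel deletion: tsoptiyseeesi → tsoptiysesi.

tsoptiysesi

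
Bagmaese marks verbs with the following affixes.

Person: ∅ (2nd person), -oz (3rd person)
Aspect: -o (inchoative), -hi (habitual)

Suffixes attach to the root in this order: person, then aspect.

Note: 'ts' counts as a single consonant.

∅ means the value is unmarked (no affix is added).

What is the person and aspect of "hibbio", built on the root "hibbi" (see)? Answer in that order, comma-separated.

Segment: hibbi-o.
person: ∅ → 2nd person.
aspect: -o → inchoative.

2nd person, inchoative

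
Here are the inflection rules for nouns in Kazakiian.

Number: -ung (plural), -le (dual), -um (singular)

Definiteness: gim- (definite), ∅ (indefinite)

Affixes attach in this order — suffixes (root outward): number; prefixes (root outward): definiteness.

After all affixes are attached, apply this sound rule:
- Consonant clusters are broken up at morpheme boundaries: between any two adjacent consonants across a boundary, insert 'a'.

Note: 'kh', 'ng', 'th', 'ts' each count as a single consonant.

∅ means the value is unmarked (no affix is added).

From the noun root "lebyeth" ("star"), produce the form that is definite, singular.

gimalebyethum

Attach definiteness definite gim- → gimlebyeth.
Attach number singular -um → gimlebyethum.
Apply epenthesis: gimlebyethum → gimalebyethum.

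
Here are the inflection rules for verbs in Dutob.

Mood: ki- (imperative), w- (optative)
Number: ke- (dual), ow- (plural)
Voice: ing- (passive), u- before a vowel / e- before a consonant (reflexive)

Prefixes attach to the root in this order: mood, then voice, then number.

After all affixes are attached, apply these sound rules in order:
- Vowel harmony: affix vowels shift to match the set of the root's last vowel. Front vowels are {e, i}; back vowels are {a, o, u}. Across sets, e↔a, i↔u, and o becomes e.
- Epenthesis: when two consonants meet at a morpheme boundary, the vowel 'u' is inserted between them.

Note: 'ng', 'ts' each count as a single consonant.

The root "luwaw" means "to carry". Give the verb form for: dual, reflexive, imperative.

Attach mood imperative ki- → kiluwaw.
Attach voice reflexive e- (before consonant 'k') → ekiluwaw.
Attach number dual ke- → keekiluwaw.
Apply vowel harmony: keekiluwaw → kaakuluwaw.
Epenthesis: no change.

kaakuluwaw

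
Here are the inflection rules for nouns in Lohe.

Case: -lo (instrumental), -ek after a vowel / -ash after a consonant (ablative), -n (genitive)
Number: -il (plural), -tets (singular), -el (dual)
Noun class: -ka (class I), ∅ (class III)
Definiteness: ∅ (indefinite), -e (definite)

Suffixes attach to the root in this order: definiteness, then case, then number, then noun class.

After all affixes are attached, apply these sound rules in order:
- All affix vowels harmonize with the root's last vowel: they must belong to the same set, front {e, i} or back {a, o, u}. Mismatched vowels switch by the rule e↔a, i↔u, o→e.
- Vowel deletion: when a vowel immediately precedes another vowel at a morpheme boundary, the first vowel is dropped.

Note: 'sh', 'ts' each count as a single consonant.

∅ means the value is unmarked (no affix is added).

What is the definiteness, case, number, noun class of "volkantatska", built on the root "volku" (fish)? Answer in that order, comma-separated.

Segment: volku-e-n-tets-ka.
definiteness: -e → definite.
case: -n → genitive.
number: -tets → singular.
noun class: -ka → class I.

definite, genitive, singular, class I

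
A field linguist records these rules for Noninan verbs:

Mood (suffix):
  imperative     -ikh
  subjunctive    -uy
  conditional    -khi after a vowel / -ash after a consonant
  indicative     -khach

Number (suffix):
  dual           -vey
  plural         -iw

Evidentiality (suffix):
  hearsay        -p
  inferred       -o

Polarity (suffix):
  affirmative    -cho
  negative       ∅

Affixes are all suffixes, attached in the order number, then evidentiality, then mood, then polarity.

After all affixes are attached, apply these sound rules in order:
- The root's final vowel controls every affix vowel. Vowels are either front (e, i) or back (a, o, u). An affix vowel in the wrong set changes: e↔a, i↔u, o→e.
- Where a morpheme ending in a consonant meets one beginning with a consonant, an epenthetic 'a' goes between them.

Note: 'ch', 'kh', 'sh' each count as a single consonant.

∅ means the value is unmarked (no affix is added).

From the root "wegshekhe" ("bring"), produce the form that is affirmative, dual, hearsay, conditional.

wegshekheveyapeshache

Attach number dual -vey → wegshekhevey.
Attach evidentiality hearsay -p → wegshekheveyp.
Attach mood conditional -ash (after consonant 'p') → wegshekheveypash.
Attach polarity affirmative -cho → wegshekheveypashcho.
Apply vowel harmony: wegshekheveypashcho → wegshekheveypeshche.
Apply epenthesis: wegshekheveypeshche → wegshekheveyapeshache.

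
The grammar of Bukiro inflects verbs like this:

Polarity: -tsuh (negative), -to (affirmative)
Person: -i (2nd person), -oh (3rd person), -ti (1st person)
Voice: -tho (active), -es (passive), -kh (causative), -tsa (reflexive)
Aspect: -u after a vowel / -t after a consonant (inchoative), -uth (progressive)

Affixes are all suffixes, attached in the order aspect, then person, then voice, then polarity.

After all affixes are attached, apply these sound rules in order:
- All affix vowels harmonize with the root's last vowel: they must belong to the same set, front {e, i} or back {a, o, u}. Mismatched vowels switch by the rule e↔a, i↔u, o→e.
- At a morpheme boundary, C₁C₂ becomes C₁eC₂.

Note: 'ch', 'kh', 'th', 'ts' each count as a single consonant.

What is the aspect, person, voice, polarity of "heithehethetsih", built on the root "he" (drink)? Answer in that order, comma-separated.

Segment: he-uth-oh-tho-tsuh.
aspect: -uth → progressive.
person: -oh → 3rd person.
voice: -tho → active.
polarity: -tsuh → negative.

progressive, 3rd person, active, negative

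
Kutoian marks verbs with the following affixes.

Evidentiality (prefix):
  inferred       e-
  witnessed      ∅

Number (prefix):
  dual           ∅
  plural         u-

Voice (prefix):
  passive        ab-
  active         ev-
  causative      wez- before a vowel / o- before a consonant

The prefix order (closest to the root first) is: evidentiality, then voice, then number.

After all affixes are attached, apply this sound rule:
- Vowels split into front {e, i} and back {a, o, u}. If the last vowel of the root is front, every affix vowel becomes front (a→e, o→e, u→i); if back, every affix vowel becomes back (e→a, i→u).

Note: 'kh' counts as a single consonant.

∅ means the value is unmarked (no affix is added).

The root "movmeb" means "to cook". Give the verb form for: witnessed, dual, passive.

ebmovmeb

evidentiality = witnessed: zero marking, form stays movmeb.
Attach voice passive ab- → abmovmeb.
number = dual: zero marking, form stays abmovmeb.
Apply vowel harmony: abmovmeb → ebmovmeb.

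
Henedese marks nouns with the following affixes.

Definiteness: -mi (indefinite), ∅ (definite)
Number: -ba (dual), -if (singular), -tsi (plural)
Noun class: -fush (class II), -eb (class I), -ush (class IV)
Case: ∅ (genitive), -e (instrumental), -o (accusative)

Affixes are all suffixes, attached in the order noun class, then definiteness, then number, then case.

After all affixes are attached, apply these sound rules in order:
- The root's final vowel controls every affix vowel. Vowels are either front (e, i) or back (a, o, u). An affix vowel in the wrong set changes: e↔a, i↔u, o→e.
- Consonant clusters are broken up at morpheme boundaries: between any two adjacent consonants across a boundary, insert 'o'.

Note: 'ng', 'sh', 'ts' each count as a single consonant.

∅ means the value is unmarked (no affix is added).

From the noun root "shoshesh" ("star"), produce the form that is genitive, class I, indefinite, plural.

shosheshebomitsi

Attach noun class class I -eb → shoshesheb.
Attach definiteness indefinite -mi → shosheshebmi.
Attach number plural -tsi → shosheshebmitsi.
case = genitive: zero marking, form stays shosheshebmitsi.
Vowel harmony: no change.
Apply epenthesis: shosheshebmitsi → shosheshebomitsi.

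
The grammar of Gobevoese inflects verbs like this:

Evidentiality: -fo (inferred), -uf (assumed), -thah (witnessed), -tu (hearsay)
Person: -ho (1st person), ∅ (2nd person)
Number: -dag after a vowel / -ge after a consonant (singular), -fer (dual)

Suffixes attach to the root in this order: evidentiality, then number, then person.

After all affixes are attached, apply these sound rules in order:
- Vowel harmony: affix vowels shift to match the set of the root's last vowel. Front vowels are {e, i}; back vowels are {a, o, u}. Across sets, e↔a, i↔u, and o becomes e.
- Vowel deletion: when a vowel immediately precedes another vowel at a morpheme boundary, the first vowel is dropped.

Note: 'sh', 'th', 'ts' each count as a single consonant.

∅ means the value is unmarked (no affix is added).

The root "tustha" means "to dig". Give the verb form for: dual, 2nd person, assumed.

tusthuffar

Attach evidentiality assumed -uf → tusthauf.
Attach number dual -fer → tusthauffer.
person = 2nd person: zero marking, form stays tusthauffer.
Apply vowel harmony: tusthauffer → tusthauffar.
Apply vowel deletion: tusthauffar → tusthuffar.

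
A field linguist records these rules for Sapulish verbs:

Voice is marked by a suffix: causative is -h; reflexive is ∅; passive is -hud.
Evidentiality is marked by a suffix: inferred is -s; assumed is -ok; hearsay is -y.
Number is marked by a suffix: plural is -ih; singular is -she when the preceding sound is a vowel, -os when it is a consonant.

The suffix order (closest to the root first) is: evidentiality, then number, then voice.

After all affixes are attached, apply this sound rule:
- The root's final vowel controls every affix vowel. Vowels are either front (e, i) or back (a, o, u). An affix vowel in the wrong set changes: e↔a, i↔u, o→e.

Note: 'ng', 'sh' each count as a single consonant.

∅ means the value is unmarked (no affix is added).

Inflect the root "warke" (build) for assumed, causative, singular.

warkeekesh

Attach evidentiality assumed -ok → warkeok.
Attach number singular -os (after consonant 'k') → warkeokos.
Attach voice causative -h → warkeokosh.
Apply vowel harmony: warkeokosh → warkeekesh.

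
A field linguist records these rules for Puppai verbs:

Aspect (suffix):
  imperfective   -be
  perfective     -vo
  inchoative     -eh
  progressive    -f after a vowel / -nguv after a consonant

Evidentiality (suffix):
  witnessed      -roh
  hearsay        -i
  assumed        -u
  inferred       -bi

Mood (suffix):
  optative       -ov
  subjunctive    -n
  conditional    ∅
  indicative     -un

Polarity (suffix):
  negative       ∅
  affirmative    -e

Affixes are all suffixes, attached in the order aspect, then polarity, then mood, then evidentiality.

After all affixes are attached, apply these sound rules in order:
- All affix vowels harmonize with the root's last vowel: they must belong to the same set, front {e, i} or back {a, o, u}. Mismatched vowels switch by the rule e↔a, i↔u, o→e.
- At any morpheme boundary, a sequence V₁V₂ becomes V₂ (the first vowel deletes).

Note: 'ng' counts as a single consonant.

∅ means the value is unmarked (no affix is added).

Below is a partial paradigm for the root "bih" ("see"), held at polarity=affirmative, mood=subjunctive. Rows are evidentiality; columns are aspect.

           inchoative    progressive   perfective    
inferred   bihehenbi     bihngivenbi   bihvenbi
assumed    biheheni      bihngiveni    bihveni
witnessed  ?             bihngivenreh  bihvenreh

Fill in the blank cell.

bihehenreh

Attach aspect inchoative -eh → biheh.
Attach polarity affirmative -e → bihehe.
Attach mood subjunctive -n → bihehen.
Attach evidentiality witnessed -roh → bihehenroh.
Apply vowel harmony: bihehenroh → bihehenreh.
Vowel deletion: no change.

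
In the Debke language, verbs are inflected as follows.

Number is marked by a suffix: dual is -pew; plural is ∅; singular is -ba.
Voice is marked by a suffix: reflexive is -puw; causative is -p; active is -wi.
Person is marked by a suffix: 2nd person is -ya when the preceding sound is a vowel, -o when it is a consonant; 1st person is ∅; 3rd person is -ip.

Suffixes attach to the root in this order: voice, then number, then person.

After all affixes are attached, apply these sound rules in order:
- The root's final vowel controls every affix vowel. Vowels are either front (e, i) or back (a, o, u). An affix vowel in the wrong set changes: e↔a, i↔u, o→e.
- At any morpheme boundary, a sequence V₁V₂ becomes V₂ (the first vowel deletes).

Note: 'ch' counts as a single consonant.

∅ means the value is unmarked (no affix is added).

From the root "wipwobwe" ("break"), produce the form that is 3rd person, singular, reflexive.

wipwobwepiwbip

Attach voice reflexive -puw → wipwobwepuw.
Attach number singular -ba → wipwobwepuwba.
Attach person 3rd person -ip → wipwobwepuwbaip.
Apply vowel harmony: wipwobwepuwbaip → wipwobwepiwbeip.
Apply vowel deletion: wipwobwepiwbeip → wipwobwepiwbip.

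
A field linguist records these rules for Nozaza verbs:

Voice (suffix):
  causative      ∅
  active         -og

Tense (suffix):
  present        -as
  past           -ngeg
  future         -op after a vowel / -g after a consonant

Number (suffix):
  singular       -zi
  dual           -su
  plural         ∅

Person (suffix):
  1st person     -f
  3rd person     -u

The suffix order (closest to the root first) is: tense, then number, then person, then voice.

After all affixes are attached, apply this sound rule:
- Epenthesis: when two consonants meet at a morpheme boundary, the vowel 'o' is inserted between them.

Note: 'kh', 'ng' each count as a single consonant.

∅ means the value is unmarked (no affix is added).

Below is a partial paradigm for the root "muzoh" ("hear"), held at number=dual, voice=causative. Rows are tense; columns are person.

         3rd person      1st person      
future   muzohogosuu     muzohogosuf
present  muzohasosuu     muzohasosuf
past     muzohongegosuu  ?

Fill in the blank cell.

Attach tense past -ngeg → muzohngeg.
Attach number dual -su → muzohngegsu.
Attach person 1st person -f → muzohngegsuf.
voice = causative: zero marking, form stays muzohngegsuf.
Apply epenthesis: muzohngegsuf → muzohongegosuf.

muzohongegosuf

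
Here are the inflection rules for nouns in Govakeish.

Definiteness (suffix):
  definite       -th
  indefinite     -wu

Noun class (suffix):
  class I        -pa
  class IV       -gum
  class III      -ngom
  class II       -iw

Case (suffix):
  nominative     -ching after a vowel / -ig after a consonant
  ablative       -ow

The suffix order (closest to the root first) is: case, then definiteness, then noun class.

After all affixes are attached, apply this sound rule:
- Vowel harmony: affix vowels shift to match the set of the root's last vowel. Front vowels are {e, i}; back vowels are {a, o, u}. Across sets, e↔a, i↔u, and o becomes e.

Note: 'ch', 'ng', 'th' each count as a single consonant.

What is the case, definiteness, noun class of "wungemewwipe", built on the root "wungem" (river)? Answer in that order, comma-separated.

ablative, indefinite, class I

Segment: wungem-ow-wu-pa.
case: -ow → ablative.
definiteness: -wu → indefinite.
noun class: -pa → class I.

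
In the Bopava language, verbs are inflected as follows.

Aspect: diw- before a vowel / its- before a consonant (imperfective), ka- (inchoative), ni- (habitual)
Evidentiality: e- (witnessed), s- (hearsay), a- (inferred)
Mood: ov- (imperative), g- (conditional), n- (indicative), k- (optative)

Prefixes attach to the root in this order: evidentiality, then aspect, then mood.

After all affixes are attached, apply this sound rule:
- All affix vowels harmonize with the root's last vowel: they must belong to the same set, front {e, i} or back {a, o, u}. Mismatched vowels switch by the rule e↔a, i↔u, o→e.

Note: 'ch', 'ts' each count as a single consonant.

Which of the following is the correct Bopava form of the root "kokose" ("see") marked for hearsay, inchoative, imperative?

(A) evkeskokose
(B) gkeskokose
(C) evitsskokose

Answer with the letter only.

Attach evidentiality hearsay s- → skokose.
Attach aspect inchoative ka- → kaskokose.
Attach mood imperative ov- → ovkaskokose.
Apply vowel harmony: ovkaskokose → evkeskokose.
So the correct form is evkeskokose, option (A).
(C) evitsskokose is wrong: it uses imperfective instead of inchoative for aspect.
(B) gkeskokose is wrong: it uses conditional instead of imperative for mood.

A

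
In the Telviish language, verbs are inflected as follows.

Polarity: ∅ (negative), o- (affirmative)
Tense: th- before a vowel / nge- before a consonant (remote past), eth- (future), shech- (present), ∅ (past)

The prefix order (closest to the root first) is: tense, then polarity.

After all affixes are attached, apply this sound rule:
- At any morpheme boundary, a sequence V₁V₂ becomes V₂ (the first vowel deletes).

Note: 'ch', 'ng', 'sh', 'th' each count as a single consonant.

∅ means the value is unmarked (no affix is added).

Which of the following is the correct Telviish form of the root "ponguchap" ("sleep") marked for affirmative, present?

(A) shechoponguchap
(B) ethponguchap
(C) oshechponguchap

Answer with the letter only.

C

Attach tense present shech- → shechponguchap.
Attach polarity affirmative o- → oshechponguchap.
Vowel deletion: no change.
So the correct form is oshechponguchap, option (C).
(A) shechoponguchap is wrong: it has the affixes in the wrong order.
(B) ethponguchap is wrong: it uses future instead of present for tense.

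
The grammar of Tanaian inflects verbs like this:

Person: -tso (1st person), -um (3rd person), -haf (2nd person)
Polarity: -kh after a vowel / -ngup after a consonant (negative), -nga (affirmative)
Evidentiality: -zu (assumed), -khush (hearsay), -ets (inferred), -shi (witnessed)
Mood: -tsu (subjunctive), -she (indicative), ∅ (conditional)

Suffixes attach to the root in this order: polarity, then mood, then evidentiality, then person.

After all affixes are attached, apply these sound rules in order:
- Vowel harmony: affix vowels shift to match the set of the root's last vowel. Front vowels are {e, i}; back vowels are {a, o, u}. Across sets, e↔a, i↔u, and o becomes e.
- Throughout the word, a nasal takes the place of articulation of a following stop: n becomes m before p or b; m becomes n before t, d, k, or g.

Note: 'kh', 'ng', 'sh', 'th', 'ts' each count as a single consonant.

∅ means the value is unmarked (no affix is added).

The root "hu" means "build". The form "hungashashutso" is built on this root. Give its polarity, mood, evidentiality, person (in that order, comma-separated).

affirmative, indicative, witnessed, 1st person

Segment: hu-nga-she-shi-tso.
polarity: -nga → affirmative.
mood: -she → indicative.
evidentiality: -shi → witnessed.
person: -tso → 1st person.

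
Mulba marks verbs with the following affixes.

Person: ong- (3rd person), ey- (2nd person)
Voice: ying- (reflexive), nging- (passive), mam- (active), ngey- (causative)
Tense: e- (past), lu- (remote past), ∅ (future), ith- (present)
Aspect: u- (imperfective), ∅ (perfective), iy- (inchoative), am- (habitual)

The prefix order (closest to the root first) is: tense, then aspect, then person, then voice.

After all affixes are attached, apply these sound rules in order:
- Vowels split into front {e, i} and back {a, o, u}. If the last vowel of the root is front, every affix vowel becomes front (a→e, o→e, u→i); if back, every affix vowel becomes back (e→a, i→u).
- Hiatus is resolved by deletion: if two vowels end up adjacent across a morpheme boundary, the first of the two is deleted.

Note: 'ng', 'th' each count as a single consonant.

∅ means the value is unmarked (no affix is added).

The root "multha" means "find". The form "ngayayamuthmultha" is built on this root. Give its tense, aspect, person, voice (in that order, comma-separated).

present, habitual, 2nd person, causative

Segment: ngey-ey-am-ith-multha.
tense: ith- → present.
aspect: am- → habitual.
person: ey- → 2nd person.
voice: ngey- → causative.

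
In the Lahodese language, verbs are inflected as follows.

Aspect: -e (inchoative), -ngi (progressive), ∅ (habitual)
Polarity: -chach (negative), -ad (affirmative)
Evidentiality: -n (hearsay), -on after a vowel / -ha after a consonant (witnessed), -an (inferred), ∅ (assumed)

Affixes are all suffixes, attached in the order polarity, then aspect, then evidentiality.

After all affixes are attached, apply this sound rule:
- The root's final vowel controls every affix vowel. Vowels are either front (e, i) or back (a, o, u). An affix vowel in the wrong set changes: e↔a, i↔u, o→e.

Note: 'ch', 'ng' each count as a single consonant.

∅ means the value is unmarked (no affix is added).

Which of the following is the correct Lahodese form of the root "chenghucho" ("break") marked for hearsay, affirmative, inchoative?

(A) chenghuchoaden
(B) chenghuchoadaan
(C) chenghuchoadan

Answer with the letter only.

Attach polarity affirmative -ad → chenghuchoad.
Attach aspect inchoative -e → chenghuchoade.
Attach evidentiality hearsay -n → chenghuchoaden.
Apply vowel harmony: chenghuchoaden → chenghuchoadan.
So the correct form is chenghuchoadan, option (C).
(B) chenghuchoadaan is wrong: it uses inferred instead of hearsay for evidentiality.
(A) chenghuchoaden is wrong: it fails to apply the sound rule(s).

C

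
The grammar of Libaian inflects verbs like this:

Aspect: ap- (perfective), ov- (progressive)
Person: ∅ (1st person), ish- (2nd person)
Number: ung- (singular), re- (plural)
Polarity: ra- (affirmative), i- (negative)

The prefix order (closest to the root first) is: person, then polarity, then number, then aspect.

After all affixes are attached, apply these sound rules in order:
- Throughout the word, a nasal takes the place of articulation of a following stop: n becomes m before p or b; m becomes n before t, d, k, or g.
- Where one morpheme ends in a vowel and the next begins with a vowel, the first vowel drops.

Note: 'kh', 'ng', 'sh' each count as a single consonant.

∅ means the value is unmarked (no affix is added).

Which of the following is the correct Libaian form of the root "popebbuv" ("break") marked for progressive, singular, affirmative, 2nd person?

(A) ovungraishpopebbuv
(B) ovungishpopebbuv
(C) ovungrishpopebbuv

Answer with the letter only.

C

Attach person 2nd person ish- → ishpopebbuv.
Attach polarity affirmative ra- → raishpopebbuv.
Attach number singular ung- → ungraishpopebbuv.
Attach aspect progressive ov- → ovungraishpopebbuv.
Nasal assimilation: no change.
Apply vowel deletion: ovungraishpopebbuv → ovungrishpopebbuv.
So the correct form is ovungrishpopebbuv, option (C).
(B) ovungishpopebbuv is wrong: it uses negative instead of affirmative for polarity.
(A) ovungraishpopebbuv is wrong: it fails to apply the sound rule(s).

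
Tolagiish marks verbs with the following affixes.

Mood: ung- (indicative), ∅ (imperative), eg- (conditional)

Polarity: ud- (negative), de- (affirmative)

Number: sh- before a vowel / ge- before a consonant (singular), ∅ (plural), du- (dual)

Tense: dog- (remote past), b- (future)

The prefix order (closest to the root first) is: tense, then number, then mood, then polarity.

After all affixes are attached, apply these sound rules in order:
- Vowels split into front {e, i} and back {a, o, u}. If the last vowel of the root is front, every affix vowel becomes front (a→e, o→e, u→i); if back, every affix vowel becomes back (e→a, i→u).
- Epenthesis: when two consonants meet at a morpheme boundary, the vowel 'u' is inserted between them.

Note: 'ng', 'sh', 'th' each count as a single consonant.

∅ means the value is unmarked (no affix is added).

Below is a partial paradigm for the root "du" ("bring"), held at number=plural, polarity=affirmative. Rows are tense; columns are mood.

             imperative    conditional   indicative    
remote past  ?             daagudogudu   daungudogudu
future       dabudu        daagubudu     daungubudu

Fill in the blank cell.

dadogudu

Attach tense remote past dog- → dogdu.
number = plural: zero marking, form stays dogdu.
mood = imperative: zero marking, form stays dogdu.
Attach polarity affirmative de- → dedogdu.
Apply vowel harmony: dedogdu → dadogdu.
Apply epenthesis: dadogdu → dadogudu.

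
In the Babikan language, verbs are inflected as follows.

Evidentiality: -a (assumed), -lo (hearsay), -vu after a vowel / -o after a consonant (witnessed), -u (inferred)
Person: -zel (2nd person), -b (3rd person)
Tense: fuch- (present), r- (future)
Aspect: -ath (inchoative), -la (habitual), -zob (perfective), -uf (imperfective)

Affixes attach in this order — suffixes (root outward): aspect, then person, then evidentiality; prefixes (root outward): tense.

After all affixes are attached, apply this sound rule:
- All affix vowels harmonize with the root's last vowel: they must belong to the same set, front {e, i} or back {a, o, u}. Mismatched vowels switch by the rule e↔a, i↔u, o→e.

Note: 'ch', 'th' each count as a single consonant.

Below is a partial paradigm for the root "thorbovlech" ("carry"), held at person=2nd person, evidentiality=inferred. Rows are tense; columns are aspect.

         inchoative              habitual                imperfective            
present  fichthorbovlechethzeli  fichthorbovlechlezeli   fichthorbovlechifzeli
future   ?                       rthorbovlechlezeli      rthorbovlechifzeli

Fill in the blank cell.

Attach tense future r- → rthorbovlech.
Attach aspect inchoative -ath → rthorbovlechath.
Attach person 2nd person -zel → rthorbovlechathzel.
Attach evidentiality inferred -u → rthorbovlechathzelu.
Apply vowel harmony: rthorbovlechathzelu → rthorbovlechethzeli.

rthorbovlechethzeli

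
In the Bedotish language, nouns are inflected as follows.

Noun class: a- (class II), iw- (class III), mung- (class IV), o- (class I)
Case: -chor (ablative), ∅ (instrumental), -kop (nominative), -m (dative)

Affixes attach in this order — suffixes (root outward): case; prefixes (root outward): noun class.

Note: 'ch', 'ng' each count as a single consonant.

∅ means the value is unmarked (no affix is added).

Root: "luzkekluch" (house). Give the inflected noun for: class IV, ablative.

Attach noun class class IV mung- → mungluzkekluch.
Attach case ablative -chor → mungluzkekluchchor.

mungluzkekluchchor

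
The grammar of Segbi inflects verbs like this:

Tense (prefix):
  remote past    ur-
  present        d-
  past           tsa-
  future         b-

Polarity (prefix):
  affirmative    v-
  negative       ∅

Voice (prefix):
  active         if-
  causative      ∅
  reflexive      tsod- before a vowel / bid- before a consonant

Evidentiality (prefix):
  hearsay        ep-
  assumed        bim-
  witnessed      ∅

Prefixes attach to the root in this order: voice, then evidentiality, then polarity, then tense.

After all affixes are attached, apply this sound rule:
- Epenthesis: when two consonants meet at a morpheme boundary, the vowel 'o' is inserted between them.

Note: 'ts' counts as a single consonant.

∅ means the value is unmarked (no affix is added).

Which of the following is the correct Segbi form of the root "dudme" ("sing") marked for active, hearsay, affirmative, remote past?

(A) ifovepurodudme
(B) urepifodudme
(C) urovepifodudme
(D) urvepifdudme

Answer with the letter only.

C

Attach voice active if- → ifdudme.
Attach evidentiality hearsay ep- → epifdudme.
Attach polarity affirmative v- → vepifdudme.
Attach tense remote past ur- → urvepifdudme.
Apply epenthesis: urvepifdudme → urovepifodudme.
So the correct form is urovepifodudme, option (C).
(B) urepifodudme is wrong: it uses negative instead of affirmative for polarity.
(A) ifovepurodudme is wrong: it has the affixes in the wrong order.
(D) urvepifdudme is wrong: it fails to apply the sound rule(s).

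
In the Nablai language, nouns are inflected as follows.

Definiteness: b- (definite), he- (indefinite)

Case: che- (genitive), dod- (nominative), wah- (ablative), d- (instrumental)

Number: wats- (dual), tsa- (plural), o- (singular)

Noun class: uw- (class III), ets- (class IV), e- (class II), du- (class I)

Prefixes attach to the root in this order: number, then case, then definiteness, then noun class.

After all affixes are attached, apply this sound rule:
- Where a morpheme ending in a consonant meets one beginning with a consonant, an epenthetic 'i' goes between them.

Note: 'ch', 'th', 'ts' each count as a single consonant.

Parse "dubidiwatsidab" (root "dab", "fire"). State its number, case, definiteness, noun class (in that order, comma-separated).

dual, instrumental, definite, class I

Segment: du-b-d-wats-dab.
number: wats- → dual.
case: d- → instrumental.
definiteness: b- → definite.
noun class: du- → class I.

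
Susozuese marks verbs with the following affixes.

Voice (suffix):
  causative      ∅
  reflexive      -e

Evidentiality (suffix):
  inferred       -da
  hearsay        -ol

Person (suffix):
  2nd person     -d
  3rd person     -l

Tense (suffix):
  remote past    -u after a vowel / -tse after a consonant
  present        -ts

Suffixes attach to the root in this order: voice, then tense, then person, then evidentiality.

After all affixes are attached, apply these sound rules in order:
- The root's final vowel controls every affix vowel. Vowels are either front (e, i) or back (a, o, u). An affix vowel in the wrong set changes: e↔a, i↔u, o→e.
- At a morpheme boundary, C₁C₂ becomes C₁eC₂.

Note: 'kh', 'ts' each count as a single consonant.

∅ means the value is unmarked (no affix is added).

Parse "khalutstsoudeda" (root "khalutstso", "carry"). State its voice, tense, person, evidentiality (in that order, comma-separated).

Segment: khalutstso-u-d-da.
voice: ∅ → causative.
tense: -u/tse → remote past.
person: -d → 2nd person.
evidentiality: -da → inferred.

causative, remote past, 2nd person, inferred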